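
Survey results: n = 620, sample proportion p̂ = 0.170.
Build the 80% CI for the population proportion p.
(0.151, 0.189)

Proportion CI:
SE = √(p̂(1-p̂)/n) = √(0.170 · 0.830 / 620) = 0.01509

z* = 1.282
Margin = z* · SE = 1.282 · 0.01509 = 0.0193

CI: 0.170 ± 0.0193 = (0.151, 0.189)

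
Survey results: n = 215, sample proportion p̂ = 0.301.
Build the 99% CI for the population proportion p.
(0.220, 0.382)

Proportion CI:
SE = √(p̂(1-p̂)/n) = √(0.301 · 0.699 / 215) = 0.03128

z* = 2.576
Margin = z* · SE = 2.576 · 0.03128 = 0.0806

CI: 0.301 ± 0.0806 = (0.220, 0.382)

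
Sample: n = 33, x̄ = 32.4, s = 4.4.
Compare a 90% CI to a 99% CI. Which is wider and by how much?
99% CI is wider by 1.59

df = 32
90% CI: t* = 1.694, (31.10, 33.70), width = 2 · t* · s/√n = 2.60
99% CI: t* = 2.738, (30.30, 34.50), width = 2 · t* · s/√n = 4.19

The 99% CI is wider by 4.19 - 2.60 = 1.59.
Higher confidence requires a wider interval.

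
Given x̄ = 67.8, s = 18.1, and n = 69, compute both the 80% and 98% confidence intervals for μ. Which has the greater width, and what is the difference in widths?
98% CI is wider by 4.74

df = 68
80% CI: t* = 1.294, (64.98, 70.62), width = 2 · t* · s/√n = 5.64
98% CI: t* = 2.382, (62.61, 72.99), width = 2 · t* · s/√n = 10.38

The 98% CI is wider by 10.38 - 5.64 = 4.74.
Higher confidence requires a wider interval.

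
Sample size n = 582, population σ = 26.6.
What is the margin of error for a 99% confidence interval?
Margin of error = 2.84

Margin of error = z* · σ/√n
= 2.576 · 26.6/√582
= 2.576 · 26.6/24.1247
= 2.84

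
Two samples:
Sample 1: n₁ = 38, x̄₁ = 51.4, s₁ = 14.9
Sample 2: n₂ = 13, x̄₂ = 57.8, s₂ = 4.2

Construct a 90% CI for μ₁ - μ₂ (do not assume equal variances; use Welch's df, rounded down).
(-10.90, -1.90)

Difference: x̄₁ - x̄₂ = -6.40
SE = √(s₁²/n₁ + s₂²/n₂) = √(14.9²/38 + 4.2²/13) = 2.6831
df = 48.17 → 48 (Welch–Satterthwaite, rounded down)
t* = 1.677

CI: -6.40 ± 1.677 · 2.6831 = -6.40 ± 4.50 = (-10.90, -1.90)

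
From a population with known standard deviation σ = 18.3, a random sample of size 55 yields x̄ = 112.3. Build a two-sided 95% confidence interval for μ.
(107.46, 117.14)

z-interval (σ known):
z* = 1.960 for 95% confidence

Margin of error = z* · σ/√n = 1.960 · 18.3/√55 = 4.84

CI: (112.3 - 4.84, 112.3 + 4.84) = (107.46, 117.14)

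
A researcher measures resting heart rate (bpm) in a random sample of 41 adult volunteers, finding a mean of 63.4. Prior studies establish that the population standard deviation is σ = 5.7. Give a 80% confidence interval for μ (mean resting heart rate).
(62.26, 64.54)

z-interval (σ known):
z* = 1.282 for 80% confidence

Margin of error = z* · σ/√n = 1.282 · 5.7/√41 = 1.14

CI: (63.4 - 1.14, 63.4 + 1.14) = (62.26, 64.54)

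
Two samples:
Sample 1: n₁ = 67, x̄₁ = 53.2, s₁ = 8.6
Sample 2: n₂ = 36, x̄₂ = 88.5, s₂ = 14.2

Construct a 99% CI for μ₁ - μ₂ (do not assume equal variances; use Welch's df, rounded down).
(-42.24, -28.36)

Difference: x̄₁ - x̄₂ = -35.30
SE = √(s₁²/n₁ + s₂²/n₂) = √(8.6²/67 + 14.2²/36) = 2.5894
df = 49.14 → 49 (Welch–Satterthwaite, rounded down)
t* = 2.680

CI: -35.30 ± 2.680 · 2.5894 = -35.30 ± 6.94 = (-42.24, -28.36)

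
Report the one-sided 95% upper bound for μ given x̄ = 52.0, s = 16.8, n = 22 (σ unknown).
μ ≤ 58.16

Upper bound (one-sided):
t* = 1.721 (one-sided for 95%)
Upper bound = x̄ + t* · s/√n = 52.0 + 1.721 · 16.8/√22 = 58.16

We are 95% confident that μ ≤ 58.16.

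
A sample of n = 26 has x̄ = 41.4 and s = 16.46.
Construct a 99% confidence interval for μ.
(32.40, 50.40)

t-interval (σ unknown):
df = n - 1 = 25
t* = 2.787 for 99% confidence

Margin of error = t* · s/√n = 2.787 · 16.46/√26 = 9.00

CI: (32.40, 50.40)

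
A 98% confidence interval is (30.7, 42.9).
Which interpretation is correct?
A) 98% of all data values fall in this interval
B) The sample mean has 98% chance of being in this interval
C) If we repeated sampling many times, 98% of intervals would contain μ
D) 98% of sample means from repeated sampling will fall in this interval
C

A) Wrong — a CI is about the parameter μ, not individual data values.
B) Wrong — x̄ is observed and sits in the interval by construction.
C) Correct — this is the frequentist long-run coverage interpretation.
D) Wrong — coverage applies to intervals containing μ, not to future x̄ values.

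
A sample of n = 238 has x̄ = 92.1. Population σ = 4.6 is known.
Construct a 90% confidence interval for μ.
(91.61, 92.59)

z-interval (σ known):
z* = 1.645 for 90% confidence

Margin of error = z* · σ/√n = 1.645 · 4.6/√238 = 0.49

CI: (92.1 - 0.49, 92.1 + 0.49) = (91.61, 92.59)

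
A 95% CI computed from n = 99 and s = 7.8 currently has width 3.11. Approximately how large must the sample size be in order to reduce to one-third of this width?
n ≈ 891

CI width ∝ 1/√n
To reduce width by factor 3, need √n to grow by 3 → need 3² = 9 times as many samples.

Current: n = 99, width = 3.11
New: n = 891, width ≈ 1.03

Width reduced by factor of 3.11/1.03 = 3.02.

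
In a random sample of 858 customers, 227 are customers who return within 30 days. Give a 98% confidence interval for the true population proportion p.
(0.230, 0.300)

Proportion CI:
p̂ = 227/858 = 0.26457
SE = √(p̂(1-p̂)/n) = √(0.26457 · 0.73543 / 858) = 0.01506

z* = 2.326
Margin = z* · SE = 2.326 · 0.01506 = 0.0350

CI: 0.26457 ± 0.0350 = (0.230, 0.300)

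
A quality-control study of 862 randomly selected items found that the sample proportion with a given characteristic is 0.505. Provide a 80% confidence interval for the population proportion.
(0.483, 0.527)

Proportion CI:
SE = √(p̂(1-p̂)/n) = √(0.505 · 0.495 / 862) = 0.01703

z* = 1.282
Margin = z* · SE = 1.282 · 0.01703 = 0.0218

CI: 0.505 ± 0.0218 = (0.483, 0.527)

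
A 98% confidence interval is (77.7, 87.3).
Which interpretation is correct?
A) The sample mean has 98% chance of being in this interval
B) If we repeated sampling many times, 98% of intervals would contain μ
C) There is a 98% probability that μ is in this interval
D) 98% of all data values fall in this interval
B

A) Wrong — x̄ is observed and sits in the interval by construction.
B) Correct — this is the frequentist long-run coverage interpretation.
C) Wrong — μ is fixed; the randomness lives in the interval, not in μ.
D) Wrong — a CI is about the parameter μ, not individual data values.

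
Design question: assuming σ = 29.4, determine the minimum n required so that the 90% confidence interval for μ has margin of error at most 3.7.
n ≥ 171

For margin E ≤ 3.7:
n ≥ (z* · σ / E)²
n ≥ (1.645 · 29.4 / 3.7)²
n ≥ 170.85

Minimum n = 171 (rounding up)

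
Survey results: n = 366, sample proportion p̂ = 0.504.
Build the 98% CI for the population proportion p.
(0.443, 0.565)

Proportion CI:
SE = √(p̂(1-p̂)/n) = √(0.504 · 0.496 / 366) = 0.02613

z* = 2.326
Margin = z* · SE = 2.326 · 0.02613 = 0.0608

CI: 0.504 ± 0.0608 = (0.443, 0.565)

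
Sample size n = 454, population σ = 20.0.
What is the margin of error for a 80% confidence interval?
Margin of error = 1.20

Margin of error = z* · σ/√n
= 1.282 · 20.0/√454
= 1.282 · 20.0/21.3073
= 1.20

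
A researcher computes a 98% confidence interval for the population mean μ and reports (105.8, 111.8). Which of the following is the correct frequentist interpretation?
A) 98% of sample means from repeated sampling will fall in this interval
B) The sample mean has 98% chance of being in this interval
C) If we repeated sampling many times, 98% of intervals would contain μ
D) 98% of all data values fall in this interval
C

A) Wrong — coverage applies to intervals containing μ, not to future x̄ values.
B) Wrong — x̄ is observed and sits in the interval by construction.
C) Correct — this is the frequentist long-run coverage interpretation.
D) Wrong — a CI is about the parameter μ, not individual data values.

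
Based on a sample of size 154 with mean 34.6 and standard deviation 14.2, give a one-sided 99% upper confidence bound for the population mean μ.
μ ≤ 37.29

Upper bound (one-sided):
t* = 2.351 (one-sided for 99%)
Upper bound = x̄ + t* · s/√n = 34.6 + 2.351 · 14.2/√154 = 37.29

We are 99% confident that μ ≤ 37.29.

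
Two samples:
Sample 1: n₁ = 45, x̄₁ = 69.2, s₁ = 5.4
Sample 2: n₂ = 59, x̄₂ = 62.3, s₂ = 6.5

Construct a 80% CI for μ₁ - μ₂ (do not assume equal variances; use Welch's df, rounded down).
(5.39, 8.41)

Difference: x̄₁ - x̄₂ = 6.90
SE = √(s₁²/n₁ + s₂²/n₂) = √(5.4²/45 + 6.5²/59) = 1.1679
df = 101.21 → 101 (Welch–Satterthwaite, rounded down)
t* = 1.290

CI: 6.90 ± 1.290 · 1.1679 = 6.90 ± 1.51 = (5.39, 8.41)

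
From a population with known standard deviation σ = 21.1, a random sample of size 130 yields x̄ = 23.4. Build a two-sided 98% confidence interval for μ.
(19.10, 27.70)

z-interval (σ known):
z* = 2.326 for 98% confidence

Margin of error = z* · σ/√n = 2.326 · 21.1/√130 = 4.30

CI: (23.4 - 4.30, 23.4 + 4.30) = (19.10, 27.70)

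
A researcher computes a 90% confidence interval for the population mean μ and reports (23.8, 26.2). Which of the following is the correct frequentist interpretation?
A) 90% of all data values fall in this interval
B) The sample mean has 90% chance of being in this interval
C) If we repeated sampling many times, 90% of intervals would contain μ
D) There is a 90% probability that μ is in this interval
C

A) Wrong — a CI is about the parameter μ, not individual data values.
B) Wrong — x̄ is observed and sits in the interval by construction.
C) Correct — this is the frequentist long-run coverage interpretation.
D) Wrong — μ is fixed; the randomness lives in the interval, not in μ.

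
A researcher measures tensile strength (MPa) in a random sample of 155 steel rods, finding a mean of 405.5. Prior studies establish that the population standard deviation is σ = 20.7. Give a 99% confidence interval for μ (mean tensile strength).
(401.22, 409.78)

z-interval (σ known):
z* = 2.576 for 99% confidence

Margin of error = z* · σ/√n = 2.576 · 20.7/√155 = 4.28

CI: (405.5 - 4.28, 405.5 + 4.28) = (401.22, 409.78)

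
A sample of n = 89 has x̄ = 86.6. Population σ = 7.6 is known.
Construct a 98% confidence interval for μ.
(84.73, 88.47)

z-interval (σ known):
z* = 2.326 for 98% confidence

Margin of error = z* · σ/√n = 2.326 · 7.6/√89 = 1.87

CI: (86.6 - 1.87, 86.6 + 1.87) = (84.73, 88.47)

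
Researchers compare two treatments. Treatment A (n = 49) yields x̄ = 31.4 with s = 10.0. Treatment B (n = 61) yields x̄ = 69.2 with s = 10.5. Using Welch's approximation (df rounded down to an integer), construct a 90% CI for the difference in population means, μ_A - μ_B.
(-41.06, -34.54)

Difference: x̄₁ - x̄₂ = -37.80
SE = √(s₁²/n₁ + s₂²/n₂) = √(10.0²/49 + 10.5²/61) = 1.9617
df = 104.87 → 104 (Welch–Satterthwaite, rounded down)
t* = 1.660

CI: -37.80 ± 1.660 · 1.9617 = -37.80 ± 3.26 = (-41.06, -34.54)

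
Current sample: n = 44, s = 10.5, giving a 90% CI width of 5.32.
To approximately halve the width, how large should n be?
n ≈ 176

CI width ∝ 1/√n
To reduce width by factor 2, need √n to grow by 2 → need 2² = 4 times as many samples.

Current: n = 44, width = 5.32
New: n = 176, width ≈ 2.62

Width reduced by factor of 5.32/2.62 = 2.03.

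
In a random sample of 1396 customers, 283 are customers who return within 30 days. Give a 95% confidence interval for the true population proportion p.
(0.182, 0.224)

Proportion CI:
p̂ = 283/1396 = 0.20272
SE = √(p̂(1-p̂)/n) = √(0.20272 · 0.79728 / 1396) = 0.01076

z* = 1.960
Margin = z* · SE = 1.960 · 0.01076 = 0.0211

CI: 0.20272 ± 0.0211 = (0.182, 0.224)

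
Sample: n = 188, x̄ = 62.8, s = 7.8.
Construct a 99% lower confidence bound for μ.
μ ≥ 61.47

Lower bound (one-sided):
t* = 2.346 (one-sided for 99%)
Lower bound = x̄ - t* · s/√n = 62.8 - 2.346 · 7.8/√188 = 61.47

We are 99% confident that μ ≥ 61.47.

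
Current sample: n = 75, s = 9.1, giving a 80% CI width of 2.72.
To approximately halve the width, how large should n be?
n ≈ 300

CI width ∝ 1/√n
To reduce width by factor 2, need √n to grow by 2 → need 2² = 4 times as many samples.

Current: n = 75, width = 2.72
New: n = 300, width ≈ 1.35

Width reduced by factor of 2.72/1.35 = 2.01.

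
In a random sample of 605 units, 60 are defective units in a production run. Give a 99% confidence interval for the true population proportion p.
(0.068, 0.130)

Proportion CI:
p̂ = 60/605 = 0.09917
SE = √(p̂(1-p̂)/n) = √(0.09917 · 0.90083 / 605) = 0.01215

z* = 2.576
Margin = z* · SE = 2.576 · 0.01215 = 0.0313

CI: 0.09917 ± 0.0313 = (0.068, 0.130)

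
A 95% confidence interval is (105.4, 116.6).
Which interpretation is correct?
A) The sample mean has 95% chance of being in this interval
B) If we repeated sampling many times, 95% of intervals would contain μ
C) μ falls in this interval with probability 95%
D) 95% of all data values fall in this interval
B

A) Wrong — x̄ is observed and sits in the interval by construction.
B) Correct — this is the frequentist long-run coverage interpretation.
C) Wrong — μ is fixed; the randomness lives in the interval, not in μ.
D) Wrong — a CI is about the parameter μ, not individual data values.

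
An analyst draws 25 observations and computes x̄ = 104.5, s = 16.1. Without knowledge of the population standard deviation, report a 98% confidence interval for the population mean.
(96.48, 112.52)

t-interval (σ unknown):
df = n - 1 = 24
t* = 2.492 for 98% confidence

Margin of error = t* · s/√n = 2.492 · 16.1/√25 = 8.02

CI: (96.48, 112.52)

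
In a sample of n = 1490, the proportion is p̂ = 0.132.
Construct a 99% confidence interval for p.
(0.109, 0.155)

Proportion CI:
SE = √(p̂(1-p̂)/n) = √(0.132 · 0.868 / 1490) = 0.00877

z* = 2.576
Margin = z* · SE = 2.576 · 0.00877 = 0.0226

CI: 0.132 ± 0.0226 = (0.109, 0.155)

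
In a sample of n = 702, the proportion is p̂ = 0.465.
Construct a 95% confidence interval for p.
(0.428, 0.502)

Proportion CI:
SE = √(p̂(1-p̂)/n) = √(0.465 · 0.535 / 702) = 0.01882

z* = 1.960
Margin = z* · SE = 1.960 · 0.01882 = 0.0369

CI: 0.465 ± 0.0369 = (0.428, 0.502)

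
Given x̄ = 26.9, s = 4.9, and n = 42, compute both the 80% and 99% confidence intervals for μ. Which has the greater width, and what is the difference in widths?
99% CI is wider by 2.11

df = 41
80% CI: t* = 1.303, (25.91, 27.89), width = 2 · t* · s/√n = 1.97
99% CI: t* = 2.701, (24.86, 28.94), width = 2 · t* · s/√n = 4.08

The 99% CI is wider by 4.08 - 1.97 = 2.11.
Higher confidence requires a wider interval.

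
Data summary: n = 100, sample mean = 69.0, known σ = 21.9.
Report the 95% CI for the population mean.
(64.71, 73.29)

z-interval (σ known):
z* = 1.960 for 95% confidence

Margin of error = z* · σ/√n = 1.960 · 21.9/√100 = 4.29

CI: (69.0 - 4.29, 69.0 + 4.29) = (64.71, 73.29)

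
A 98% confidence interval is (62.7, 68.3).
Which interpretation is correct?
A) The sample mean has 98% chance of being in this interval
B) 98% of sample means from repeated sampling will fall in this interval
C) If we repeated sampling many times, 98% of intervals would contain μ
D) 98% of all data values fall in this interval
C

A) Wrong — x̄ is observed and sits in the interval by construction.
B) Wrong — coverage applies to intervals containing μ, not to future x̄ values.
C) Correct — this is the frequentist long-run coverage interpretation.
D) Wrong — a CI is about the parameter μ, not individual data values.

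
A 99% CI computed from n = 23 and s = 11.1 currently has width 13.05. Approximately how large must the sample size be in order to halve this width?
n ≈ 92

CI width ∝ 1/√n
To reduce width by factor 2, need √n to grow by 2 → need 2² = 4 times as many samples.

Current: n = 23, width = 13.05
New: n = 92, width ≈ 6.09

Width reduced by factor of 13.05/6.09 = 2.14.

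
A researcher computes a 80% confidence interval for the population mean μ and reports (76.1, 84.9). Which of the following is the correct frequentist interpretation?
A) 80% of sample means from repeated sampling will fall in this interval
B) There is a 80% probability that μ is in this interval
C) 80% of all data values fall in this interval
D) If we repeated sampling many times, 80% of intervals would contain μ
D

A) Wrong — coverage applies to intervals containing μ, not to future x̄ values.
B) Wrong — μ is fixed; the randomness lives in the interval, not in μ.
C) Wrong — a CI is about the parameter μ, not individual data values.
D) Correct — this is the frequentist long-run coverage interpretation.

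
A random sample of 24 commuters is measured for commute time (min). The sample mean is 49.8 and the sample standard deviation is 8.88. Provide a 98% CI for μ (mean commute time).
(45.27, 54.33)

t-interval (σ unknown):
df = n - 1 = 23
t* = 2.500 for 98% confidence

Margin of error = t* · s/√n = 2.500 · 8.88/√24 = 4.53

CI: (45.27, 54.33)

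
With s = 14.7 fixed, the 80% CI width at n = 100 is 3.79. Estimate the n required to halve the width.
n ≈ 400

CI width ∝ 1/√n
To reduce width by factor 2, need √n to grow by 2 → need 2² = 4 times as many samples.

Current: n = 100, width = 3.79
New: n = 400, width ≈ 1.89

Width reduced by factor of 3.79/1.89 = 2.01.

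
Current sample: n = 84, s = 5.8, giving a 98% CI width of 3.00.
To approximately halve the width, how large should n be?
n ≈ 336

CI width ∝ 1/√n
To reduce width by factor 2, need √n to grow by 2 → need 2² = 4 times as many samples.

Current: n = 84, width = 3.00
New: n = 336, width ≈ 1.48

Width reduced by factor of 3.00/1.48 = 2.03.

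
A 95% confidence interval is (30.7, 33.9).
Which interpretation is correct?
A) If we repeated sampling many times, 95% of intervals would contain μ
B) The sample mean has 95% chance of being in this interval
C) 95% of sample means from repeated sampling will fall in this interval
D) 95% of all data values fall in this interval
A

A) Correct — this is the frequentist long-run coverage interpretation.
B) Wrong — x̄ is observed and sits in the interval by construction.
C) Wrong — coverage applies to intervals containing μ, not to future x̄ values.
D) Wrong — a CI is about the parameter μ, not individual data values.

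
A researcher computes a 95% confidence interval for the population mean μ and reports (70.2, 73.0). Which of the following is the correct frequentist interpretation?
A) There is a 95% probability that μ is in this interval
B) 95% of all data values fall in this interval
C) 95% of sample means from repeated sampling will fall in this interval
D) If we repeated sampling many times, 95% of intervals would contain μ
D

A) Wrong — μ is fixed; the randomness lives in the interval, not in μ.
B) Wrong — a CI is about the parameter μ, not individual data values.
C) Wrong — coverage applies to intervals containing μ, not to future x̄ values.
D) Correct — this is the frequentist long-run coverage interpretation.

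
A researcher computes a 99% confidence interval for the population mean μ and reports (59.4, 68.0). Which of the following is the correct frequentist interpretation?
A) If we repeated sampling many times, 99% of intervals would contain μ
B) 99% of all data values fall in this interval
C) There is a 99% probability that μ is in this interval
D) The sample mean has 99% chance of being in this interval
A

A) Correct — this is the frequentist long-run coverage interpretation.
B) Wrong — a CI is about the parameter μ, not individual data values.
C) Wrong — μ is fixed; the randomness lives in the interval, not in μ.
D) Wrong — x̄ is observed and sits in the interval by construction.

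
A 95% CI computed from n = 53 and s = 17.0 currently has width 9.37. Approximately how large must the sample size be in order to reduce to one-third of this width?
n ≈ 477

CI width ∝ 1/√n
To reduce width by factor 3, need √n to grow by 3 → need 3² = 9 times as many samples.

Current: n = 53, width = 9.37
New: n = 477, width ≈ 3.06

Width reduced by factor of 9.37/3.06 = 3.06.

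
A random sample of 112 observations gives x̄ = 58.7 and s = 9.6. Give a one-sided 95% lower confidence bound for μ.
μ ≥ 57.20

Lower bound (one-sided):
t* = 1.659 (one-sided for 95%)
Lower bound = x̄ - t* · s/√n = 58.7 - 1.659 · 9.6/√112 = 57.20

We are 95% confident that μ ≥ 57.20.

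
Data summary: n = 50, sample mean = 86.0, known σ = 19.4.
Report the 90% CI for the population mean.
(81.49, 90.51)

z-interval (σ known):
z* = 1.645 for 90% confidence

Margin of error = z* · σ/√n = 1.645 · 19.4/√50 = 4.51

CI: (86.0 - 4.51, 86.0 + 4.51) = (81.49, 90.51)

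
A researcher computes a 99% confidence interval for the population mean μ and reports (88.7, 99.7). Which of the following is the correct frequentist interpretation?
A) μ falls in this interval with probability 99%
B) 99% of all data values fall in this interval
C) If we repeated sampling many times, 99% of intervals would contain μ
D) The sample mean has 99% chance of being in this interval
C

A) Wrong — μ is fixed; the randomness lives in the interval, not in μ.
B) Wrong — a CI is about the parameter μ, not individual data values.
C) Correct — this is the frequentist long-run coverage interpretation.
D) Wrong — x̄ is observed and sits in the interval by construction.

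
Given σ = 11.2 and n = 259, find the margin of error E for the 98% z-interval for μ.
Margin of error = 1.62

Margin of error = z* · σ/√n
= 2.326 · 11.2/√259
= 2.326 · 11.2/16.0935
= 1.62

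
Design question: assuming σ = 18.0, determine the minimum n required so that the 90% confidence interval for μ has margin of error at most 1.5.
n ≥ 390

For margin E ≤ 1.5:
n ≥ (z* · σ / E)²
n ≥ (1.645 · 18.0 / 1.5)²
n ≥ 389.67

Minimum n = 390 (rounding up)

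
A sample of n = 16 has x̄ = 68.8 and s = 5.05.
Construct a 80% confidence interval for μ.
(67.11, 70.49)

t-interval (σ unknown):
df = n - 1 = 15
t* = 1.341 for 80% confidence

Margin of error = t* · s/√n = 1.341 · 5.05/√16 = 1.69

CI: (67.11, 70.49)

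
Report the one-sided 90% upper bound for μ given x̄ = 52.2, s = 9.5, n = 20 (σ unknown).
μ ≤ 55.02

Upper bound (one-sided):
t* = 1.328 (one-sided for 90%)
Upper bound = x̄ + t* · s/√n = 52.2 + 1.328 · 9.5/√20 = 55.02

We are 90% confident that μ ≤ 55.02.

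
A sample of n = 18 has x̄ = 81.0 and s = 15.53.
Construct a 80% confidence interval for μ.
(76.12, 85.88)

t-interval (σ unknown):
df = n - 1 = 17
t* = 1.333 for 80% confidence

Margin of error = t* · s/√n = 1.333 · 15.53/√18 = 4.88

CI: (76.12, 85.88)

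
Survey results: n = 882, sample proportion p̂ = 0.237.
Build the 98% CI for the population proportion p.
(0.204, 0.270)

Proportion CI:
SE = √(p̂(1-p̂)/n) = √(0.237 · 0.763 / 882) = 0.01432

z* = 2.326
Margin = z* · SE = 2.326 · 0.01432 = 0.0333

CI: 0.237 ± 0.0333 = (0.204, 0.270)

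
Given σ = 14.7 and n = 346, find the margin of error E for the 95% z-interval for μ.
Margin of error = 1.55

Margin of error = z* · σ/√n
= 1.960 · 14.7/√346
= 1.960 · 14.7/18.6011
= 1.55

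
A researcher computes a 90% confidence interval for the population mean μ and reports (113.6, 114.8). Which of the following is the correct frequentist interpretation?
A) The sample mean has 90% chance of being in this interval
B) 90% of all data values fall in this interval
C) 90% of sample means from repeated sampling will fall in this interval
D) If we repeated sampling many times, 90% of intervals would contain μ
D

A) Wrong — x̄ is observed and sits in the interval by construction.
B) Wrong — a CI is about the parameter μ, not individual data values.
C) Wrong — coverage applies to intervals containing μ, not to future x̄ values.
D) Correct — this is the frequentist long-run coverage interpretation.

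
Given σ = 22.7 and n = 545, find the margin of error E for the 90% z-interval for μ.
Margin of error = 1.60

Margin of error = z* · σ/√n
= 1.645 · 22.7/√545
= 1.645 · 22.7/23.3452
= 1.60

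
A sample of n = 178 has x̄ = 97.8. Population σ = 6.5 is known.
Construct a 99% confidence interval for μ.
(96.54, 99.06)

z-interval (σ known):
z* = 2.576 for 99% confidence

Margin of error = z* · σ/√n = 2.576 · 6.5/√178 = 1.26

CI: (97.8 - 1.26, 97.8 + 1.26) = (96.54, 99.06)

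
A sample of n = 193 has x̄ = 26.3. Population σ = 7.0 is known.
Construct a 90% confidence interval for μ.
(25.47, 27.13)

z-interval (σ known):
z* = 1.645 for 90% confidence

Margin of error = z* · σ/√n = 1.645 · 7.0/√193 = 0.83

CI: (26.3 - 0.83, 26.3 + 0.83) = (25.47, 27.13)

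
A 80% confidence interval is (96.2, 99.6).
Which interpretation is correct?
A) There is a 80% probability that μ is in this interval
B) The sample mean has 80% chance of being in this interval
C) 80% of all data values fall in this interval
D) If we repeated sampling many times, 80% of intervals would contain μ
D

A) Wrong — μ is fixed; the randomness lives in the interval, not in μ.
B) Wrong — x̄ is observed and sits in the interval by construction.
C) Wrong — a CI is about the parameter μ, not individual data values.
D) Correct — this is the frequentist long-run coverage interpretation.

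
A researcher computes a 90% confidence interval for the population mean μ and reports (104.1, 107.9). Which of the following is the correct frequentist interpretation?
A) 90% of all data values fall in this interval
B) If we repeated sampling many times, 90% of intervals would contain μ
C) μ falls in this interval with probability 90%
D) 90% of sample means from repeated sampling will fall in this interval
B

A) Wrong — a CI is about the parameter μ, not individual data values.
B) Correct — this is the frequentist long-run coverage interpretation.
C) Wrong — μ is fixed; the randomness lives in the interval, not in μ.
D) Wrong — coverage applies to intervals containing μ, not to future x̄ values.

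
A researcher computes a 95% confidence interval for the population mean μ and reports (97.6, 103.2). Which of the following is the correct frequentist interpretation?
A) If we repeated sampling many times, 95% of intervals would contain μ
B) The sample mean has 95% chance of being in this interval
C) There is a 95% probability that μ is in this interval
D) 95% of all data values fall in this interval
A

A) Correct — this is the frequentist long-run coverage interpretation.
B) Wrong — x̄ is observed and sits in the interval by construction.
C) Wrong — μ is fixed; the randomness lives in the interval, not in μ.
D) Wrong — a CI is about the parameter μ, not individual data values.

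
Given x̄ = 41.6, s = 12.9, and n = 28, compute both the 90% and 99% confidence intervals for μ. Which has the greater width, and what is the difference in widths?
99% CI is wider by 5.21

df = 27
90% CI: t* = 1.703, (37.45, 45.75), width = 2 · t* · s/√n = 8.30
99% CI: t* = 2.771, (34.84, 48.36), width = 2 · t* · s/√n = 13.51

The 99% CI is wider by 13.51 - 8.30 = 5.21.
Higher confidence requires a wider interval.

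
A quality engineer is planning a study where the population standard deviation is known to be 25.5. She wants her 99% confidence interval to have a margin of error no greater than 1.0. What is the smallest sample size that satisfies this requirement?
n ≥ 4315

For margin E ≤ 1.0:
n ≥ (z* · σ / E)²
n ≥ (2.576 · 25.5 / 1.0)²
n ≥ 4314.91

Minimum n = 4315 (rounding up)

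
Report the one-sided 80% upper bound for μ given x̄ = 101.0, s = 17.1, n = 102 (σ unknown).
μ ≤ 102.43

Upper bound (one-sided):
t* = 0.845 (one-sided for 80%)
Upper bound = x̄ + t* · s/√n = 101.0 + 0.845 · 17.1/√102 = 102.43

We are 80% confident that μ ≤ 102.43.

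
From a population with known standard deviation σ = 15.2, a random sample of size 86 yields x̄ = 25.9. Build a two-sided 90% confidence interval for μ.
(23.20, 28.60)

z-interval (σ known):
z* = 1.645 for 90% confidence

Margin of error = z* · σ/√n = 1.645 · 15.2/√86 = 2.70

CI: (25.9 - 2.70, 25.9 + 2.70) = (23.20, 28.60)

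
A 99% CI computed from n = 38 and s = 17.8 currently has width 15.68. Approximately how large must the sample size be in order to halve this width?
n ≈ 152

CI width ∝ 1/√n
To reduce width by factor 2, need √n to grow by 2 → need 2² = 4 times as many samples.

Current: n = 38, width = 15.68
New: n = 152, width ≈ 7.53

Width reduced by factor of 15.68/7.53 = 2.08.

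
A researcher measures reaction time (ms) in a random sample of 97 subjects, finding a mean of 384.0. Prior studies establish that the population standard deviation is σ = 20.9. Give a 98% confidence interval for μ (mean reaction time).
(379.06, 388.94)

z-interval (σ known):
z* = 2.326 for 98% confidence

Margin of error = z* · σ/√n = 2.326 · 20.9/√97 = 4.94

CI: (384.0 - 4.94, 384.0 + 4.94) = (379.06, 388.94)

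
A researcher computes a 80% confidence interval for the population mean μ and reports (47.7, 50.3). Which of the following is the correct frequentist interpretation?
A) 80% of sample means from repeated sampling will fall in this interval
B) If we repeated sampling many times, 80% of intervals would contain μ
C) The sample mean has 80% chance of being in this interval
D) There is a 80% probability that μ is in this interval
B

A) Wrong — coverage applies to intervals containing μ, not to future x̄ values.
B) Correct — this is the frequentist long-run coverage interpretation.
C) Wrong — x̄ is observed and sits in the interval by construction.
D) Wrong — μ is fixed; the randomness lives in the interval, not in μ.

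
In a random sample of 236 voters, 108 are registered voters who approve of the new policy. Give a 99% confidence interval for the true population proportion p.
(0.374, 0.541)

Proportion CI:
p̂ = 108/236 = 0.45763
SE = √(p̂(1-p̂)/n) = √(0.45763 · 0.54237 / 236) = 0.03243

z* = 2.576
Margin = z* · SE = 2.576 · 0.03243 = 0.0835

CI: 0.45763 ± 0.0835 = (0.374, 0.541)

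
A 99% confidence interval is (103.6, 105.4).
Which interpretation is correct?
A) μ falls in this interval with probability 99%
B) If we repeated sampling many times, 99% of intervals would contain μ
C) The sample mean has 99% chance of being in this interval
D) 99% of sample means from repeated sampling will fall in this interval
B

A) Wrong — μ is fixed; the randomness lives in the interval, not in μ.
B) Correct — this is the frequentist long-run coverage interpretation.
C) Wrong — x̄ is observed and sits in the interval by construction.
D) Wrong — coverage applies to intervals containing μ, not to future x̄ values.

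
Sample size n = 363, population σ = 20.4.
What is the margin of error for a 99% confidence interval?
Margin of error = 2.76

Margin of error = z* · σ/√n
= 2.576 · 20.4/√363
= 2.576 · 20.4/19.0526
= 2.76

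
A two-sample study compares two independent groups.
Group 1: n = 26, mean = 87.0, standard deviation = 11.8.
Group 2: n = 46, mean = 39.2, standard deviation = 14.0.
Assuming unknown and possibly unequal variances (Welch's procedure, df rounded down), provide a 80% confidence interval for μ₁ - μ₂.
(43.78, 51.82)

Difference: x̄₁ - x̄₂ = 47.80
SE = √(s₁²/n₁ + s₂²/n₂) = √(11.8²/26 + 14.0²/46) = 3.1010
df = 59.63 → 59 (Welch–Satterthwaite, rounded down)
t* = 1.296

CI: 47.80 ± 1.296 · 3.1010 = 47.80 ± 4.02 = (43.78, 51.82)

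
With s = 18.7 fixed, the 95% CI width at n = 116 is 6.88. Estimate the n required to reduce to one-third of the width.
n ≈ 1044

CI width ∝ 1/√n
To reduce width by factor 3, need √n to grow by 3 → need 3² = 9 times as many samples.

Current: n = 116, width = 6.88
New: n = 1044, width ≈ 2.27

Width reduced by factor of 6.88/2.27 = 3.03.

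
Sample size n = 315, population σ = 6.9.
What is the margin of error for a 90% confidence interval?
Margin of error = 0.64

Margin of error = z* · σ/√n
= 1.645 · 6.9/√315
= 1.645 · 6.9/17.7482
= 0.64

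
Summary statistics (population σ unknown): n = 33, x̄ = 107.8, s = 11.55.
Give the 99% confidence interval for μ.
(102.29, 113.31)

t-interval (σ unknown):
df = n - 1 = 32
t* = 2.738 for 99% confidence

Margin of error = t* · s/√n = 2.738 · 11.55/√33 = 5.51

CI: (102.29, 113.31)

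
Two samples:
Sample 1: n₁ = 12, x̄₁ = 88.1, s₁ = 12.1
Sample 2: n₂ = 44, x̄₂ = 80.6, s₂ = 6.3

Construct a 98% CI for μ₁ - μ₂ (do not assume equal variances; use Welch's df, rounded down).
(-2.20, 17.20)

Difference: x̄₁ - x̄₂ = 7.50
SE = √(s₁²/n₁ + s₂²/n₂) = √(12.1²/12 + 6.3²/44) = 3.6198
df = 12.67 → 12 (Welch–Satterthwaite, rounded down)
t* = 2.681

CI: 7.50 ± 2.681 · 3.6198 = 7.50 ± 9.70 = (-2.20, 17.20)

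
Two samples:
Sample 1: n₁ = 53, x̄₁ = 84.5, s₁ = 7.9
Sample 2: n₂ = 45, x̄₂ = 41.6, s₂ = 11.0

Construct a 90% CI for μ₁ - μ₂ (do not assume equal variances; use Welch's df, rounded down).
(39.63, 46.17)

Difference: x̄₁ - x̄₂ = 42.90
SE = √(s₁²/n₁ + s₂²/n₂) = √(7.9²/53 + 11.0²/45) = 1.9663
df = 78.27 → 78 (Welch–Satterthwaite, rounded down)
t* = 1.665

CI: 42.90 ± 1.665 · 1.9663 = 42.90 ± 3.27 = (39.63, 46.17)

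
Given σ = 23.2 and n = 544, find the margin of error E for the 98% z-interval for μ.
Margin of error = 2.31

Margin of error = z* · σ/√n
= 2.326 · 23.2/√544
= 2.326 · 23.2/23.3238
= 2.31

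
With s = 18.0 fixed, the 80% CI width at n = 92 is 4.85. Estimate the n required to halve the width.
n ≈ 368

CI width ∝ 1/√n
To reduce width by factor 2, need √n to grow by 2 → need 2² = 4 times as many samples.

Current: n = 92, width = 4.85
New: n = 368, width ≈ 2.41

Width reduced by factor of 4.85/2.41 = 2.01.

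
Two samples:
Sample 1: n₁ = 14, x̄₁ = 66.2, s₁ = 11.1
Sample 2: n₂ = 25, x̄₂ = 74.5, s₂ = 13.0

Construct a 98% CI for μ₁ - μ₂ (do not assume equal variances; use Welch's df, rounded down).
(-17.99, 1.39)

Difference: x̄₁ - x̄₂ = -8.30
SE = √(s₁²/n₁ + s₂²/n₂) = √(11.1²/14 + 13.0²/25) = 3.9447
df = 30.80 → 30 (Welch–Satterthwaite, rounded down)
t* = 2.457

CI: -8.30 ± 2.457 · 3.9447 = -8.30 ± 9.69 = (-17.99, 1.39)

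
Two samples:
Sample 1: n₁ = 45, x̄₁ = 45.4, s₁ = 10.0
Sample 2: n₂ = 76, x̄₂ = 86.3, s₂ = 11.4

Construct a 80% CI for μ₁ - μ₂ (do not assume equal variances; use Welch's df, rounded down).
(-43.46, -38.34)

Difference: x̄₁ - x̄₂ = -40.90
SE = √(s₁²/n₁ + s₂²/n₂) = √(10.0²/45 + 11.4²/76) = 1.9830
df = 102.25 → 102 (Welch–Satterthwaite, rounded down)
t* = 1.290

CI: -40.90 ± 1.290 · 1.9830 = -40.90 ± 2.56 = (-43.46, -38.34)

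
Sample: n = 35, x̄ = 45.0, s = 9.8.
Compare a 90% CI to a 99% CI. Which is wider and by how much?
99% CI is wider by 3.44

df = 34
90% CI: t* = 1.691, (42.20, 47.80), width = 2 · t* · s/√n = 5.60
99% CI: t* = 2.728, (40.48, 49.52), width = 2 · t* · s/√n = 9.04

The 99% CI is wider by 9.04 - 5.60 = 3.44.
Higher confidence requires a wider interval.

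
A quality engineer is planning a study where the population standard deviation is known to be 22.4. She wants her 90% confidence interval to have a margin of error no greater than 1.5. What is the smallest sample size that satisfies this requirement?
n ≥ 604

For margin E ≤ 1.5:
n ≥ (z* · σ / E)²
n ≥ (1.645 · 22.4 / 1.5)²
n ≥ 603.46

Minimum n = 604 (rounding up)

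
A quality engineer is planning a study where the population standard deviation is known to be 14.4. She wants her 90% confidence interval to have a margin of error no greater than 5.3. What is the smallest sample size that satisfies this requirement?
n ≥ 20

For margin E ≤ 5.3:
n ≥ (z* · σ / E)²
n ≥ (1.645 · 14.4 / 5.3)²
n ≥ 19.98

Minimum n = 20 (rounding up)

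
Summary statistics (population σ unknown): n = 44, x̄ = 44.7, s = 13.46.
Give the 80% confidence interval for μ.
(42.06, 47.34)

t-interval (σ unknown):
df = n - 1 = 43
t* = 1.302 for 80% confidence

Margin of error = t* · s/√n = 1.302 · 13.46/√44 = 2.64

CI: (42.06, 47.34)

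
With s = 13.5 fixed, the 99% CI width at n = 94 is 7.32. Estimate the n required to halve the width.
n ≈ 376

CI width ∝ 1/√n
To reduce width by factor 2, need √n to grow by 2 → need 2² = 4 times as many samples.

Current: n = 94, width = 7.32
New: n = 376, width ≈ 3.60

Width reduced by factor of 7.32/3.60 = 2.03.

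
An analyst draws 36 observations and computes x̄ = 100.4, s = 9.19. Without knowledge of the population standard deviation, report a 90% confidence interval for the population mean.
(97.81, 102.99)

t-interval (σ unknown):
df = n - 1 = 35
t* = 1.690 for 90% confidence

Margin of error = t* · s/√n = 1.690 · 9.19/√36 = 2.59

CI: (97.81, 102.99)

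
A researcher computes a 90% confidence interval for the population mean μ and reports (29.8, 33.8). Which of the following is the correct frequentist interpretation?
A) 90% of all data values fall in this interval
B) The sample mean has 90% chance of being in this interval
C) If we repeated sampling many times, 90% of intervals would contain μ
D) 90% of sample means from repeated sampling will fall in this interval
C

A) Wrong — a CI is about the parameter μ, not individual data values.
B) Wrong — x̄ is observed and sits in the interval by construction.
C) Correct — this is the frequentist long-run coverage interpretation.
D) Wrong — coverage applies to intervals containing μ, not to future x̄ values.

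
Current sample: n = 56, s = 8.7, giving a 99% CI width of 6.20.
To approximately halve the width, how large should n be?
n ≈ 224

CI width ∝ 1/√n
To reduce width by factor 2, need √n to grow by 2 → need 2² = 4 times as many samples.

Current: n = 56, width = 6.20
New: n = 224, width ≈ 3.02

Width reduced by factor of 6.20/3.02 = 2.05.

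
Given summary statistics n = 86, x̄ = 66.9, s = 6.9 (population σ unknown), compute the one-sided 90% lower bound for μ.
μ ≥ 65.94

Lower bound (one-sided):
t* = 1.292 (one-sided for 90%)
Lower bound = x̄ - t* · s/√n = 66.9 - 1.292 · 6.9/√86 = 65.94

We are 90% confident that μ ≥ 65.94.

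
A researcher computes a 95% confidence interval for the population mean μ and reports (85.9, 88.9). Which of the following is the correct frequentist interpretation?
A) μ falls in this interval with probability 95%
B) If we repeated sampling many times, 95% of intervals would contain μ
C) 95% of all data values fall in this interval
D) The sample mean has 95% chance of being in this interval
B

A) Wrong — μ is fixed; the randomness lives in the interval, not in μ.
B) Correct — this is the frequentist long-run coverage interpretation.
C) Wrong — a CI is about the parameter μ, not individual data values.
D) Wrong — x̄ is observed and sits in the interval by construction.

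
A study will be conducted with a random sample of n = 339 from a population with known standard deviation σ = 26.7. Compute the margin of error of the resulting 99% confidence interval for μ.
Margin of error = 3.74

Margin of error = z* · σ/√n
= 2.576 · 26.7/√339
= 2.576 · 26.7/18.4120
= 3.74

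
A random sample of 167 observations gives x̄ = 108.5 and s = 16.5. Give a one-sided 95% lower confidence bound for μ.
μ ≥ 106.39

Lower bound (one-sided):
t* = 1.654 (one-sided for 95%)
Lower bound = x̄ - t* · s/√n = 108.5 - 1.654 · 16.5/√167 = 106.39

We are 95% confident that μ ≥ 106.39.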